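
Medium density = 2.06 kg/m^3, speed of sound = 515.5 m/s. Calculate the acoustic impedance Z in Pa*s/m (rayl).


Given values:
  rho = 2.06 kg/m^3
  c = 515.5 m/s
Formula: Z = rho * c
Z = 2.06 * 515.5
Z = 1061.93

1061.93 rayl


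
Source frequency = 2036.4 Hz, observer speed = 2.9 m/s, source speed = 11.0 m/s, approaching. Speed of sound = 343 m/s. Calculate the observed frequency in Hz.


Given values:
  f_s = 2036.4 Hz, v_o = 2.9 m/s, v_s = 11.0 m/s
  Direction: approaching
Formula: f_o = f_s * (c + v_o) / (c - v_s)
Numerator: c + v_o = 343 + 2.9 = 345.9
Denominator: c - v_s = 343 - 11.0 = 332.0
f_o = 2036.4 * 345.9 / 332.0 = 2121.66

2121.66 Hz


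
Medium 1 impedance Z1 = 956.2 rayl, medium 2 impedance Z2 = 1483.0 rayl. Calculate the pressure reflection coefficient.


Given values:
  Z1 = 956.2 rayl, Z2 = 1483.0 rayl
Formula: R = (Z2 - Z1) / (Z2 + Z1)
Numerator: Z2 - Z1 = 1483.0 - 956.2 = 526.8
Denominator: Z2 + Z1 = 1483.0 + 956.2 = 2439.2
R = 526.8 / 2439.2 = 0.216

0.216


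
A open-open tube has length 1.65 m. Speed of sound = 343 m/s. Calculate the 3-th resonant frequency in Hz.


Given values:
  Tube type: open-open, L = 1.65 m, c = 343 m/s, n = 3
Formula: f_n = n * c / (2 * L)
Compute 2 * L = 2 * 1.65 = 3.3
f = 3 * 343 / 3.3
f = 311.82

311.82 Hz


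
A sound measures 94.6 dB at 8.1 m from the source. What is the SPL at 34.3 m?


Given values:
  SPL1 = 94.6 dB, r1 = 8.1 m, r2 = 34.3 m
Formula: SPL2 = SPL1 - 20 * log10(r2 / r1)
Compute ratio: r2 / r1 = 34.3 / 8.1 = 4.2346
Compute log10: log10(4.2346) = 0.626812
Compute drop: 20 * 0.626812 = 12.5362
SPL2 = 94.6 - 12.5362 = 82.06

82.06 dB


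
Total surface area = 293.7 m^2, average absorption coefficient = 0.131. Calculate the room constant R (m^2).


Given values:
  S = 293.7 m^2, alpha = 0.131
Formula: R = S * alpha / (1 - alpha)
Numerator: 293.7 * 0.131 = 38.4747
Denominator: 1 - 0.131 = 0.869
R = 38.4747 / 0.869 = 44.27

44.27 m^2


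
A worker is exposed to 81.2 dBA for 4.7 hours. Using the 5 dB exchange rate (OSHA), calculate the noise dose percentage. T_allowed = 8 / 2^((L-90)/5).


Given values:
  L = 81.2 dBA, T = 4.7 hours
Formula: T_allowed = 8 / 2^((L - 90) / 5)
Compute exponent: (81.2 - 90) / 5 = -1.76
Compute 2^(-1.76) = 0.295248
T_allowed = 8 / 0.295248 = 27.095865 hours
Dose = (T / T_allowed) * 100
Dose = (4.7 / 27.095865) * 100 = 17.35

17.35 %


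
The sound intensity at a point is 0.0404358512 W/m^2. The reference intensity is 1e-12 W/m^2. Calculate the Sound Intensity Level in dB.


Given values:
  I = 0.0404358512 W/m^2
  I_ref = 1e-12 W/m^2
Formula: SIL = 10 * log10(I / I_ref)
Compute ratio: I / I_ref = 40435851200
Compute log10: log10(40435851200) = 10.606767
Multiply: SIL = 10 * 10.606767 = 106.07

106.07 dB


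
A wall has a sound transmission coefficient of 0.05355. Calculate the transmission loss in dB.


Given values:
  tau = 0.05355
Formula: TL = 10 * log10(1 / tau)
Compute 1 / tau = 1 / 0.05355 = 18.6741
Compute log10(18.6741) = 1.27124
TL = 10 * 1.27124 = 12.71

12.71 dB


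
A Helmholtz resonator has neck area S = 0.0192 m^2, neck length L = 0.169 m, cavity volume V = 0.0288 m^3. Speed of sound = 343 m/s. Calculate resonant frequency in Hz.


Given values:
  S = 0.0192 m^2, L = 0.169 m, V = 0.0288 m^3, c = 343 m/s
Formula: f = (c / (2*pi)) * sqrt(S / (V * L))
Compute V * L = 0.0288 * 0.169 = 0.0048672
Compute S / (V * L) = 0.0192 / 0.0048672 = 3.9448
Compute sqrt(3.9448) = 1.986152
Compute c / (2*pi) = 343 / 6.283185 = 54.590148
f = 54.590148 * 1.986152 = 108.42

108.42 Hz


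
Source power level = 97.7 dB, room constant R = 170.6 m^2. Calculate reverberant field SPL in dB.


Given values:
  Lw = 97.7 dB, R = 170.6 m^2
Formula: SPL = Lw + 10 * log10(4 / R)
Compute 4 / R = 4 / 170.6 = 0.023447
Compute 10 * log10(0.023447) = -16.2991
SPL = 97.7 + (-16.2991) = 81.4

81.4 dB


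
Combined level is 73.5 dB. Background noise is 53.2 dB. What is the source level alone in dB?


Given values:
  L_total = 73.5 dB, L_bg = 53.2 dB
Formula: L_source = 10 * log10(10^(L_total/10) - 10^(L_bg/10))
Convert to linear:
  10^(73.5/10) = 22387211.3857
  10^(53.2/10) = 208929.6131
Difference: 22387211.3857 - 208929.6131 = 22178281.7726
L_source = 10 * log10(22178281.7726) = 73.46

73.46 dB


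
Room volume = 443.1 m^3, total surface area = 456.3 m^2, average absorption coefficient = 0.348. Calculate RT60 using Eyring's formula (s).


Given values:
  V = 443.1 m^3, S = 456.3 m^2, alpha = 0.348
Formula: RT60 = 0.161 * V / (-S * ln(1 - alpha))
Compute ln(1 - 0.348) = ln(0.652) = -0.427711
Denominator: -456.3 * -0.427711 = 195.1645
Numerator: 0.161 * 443.1 = 71.3391
RT60 = 71.3391 / 195.1645 = 0.366

0.366 s


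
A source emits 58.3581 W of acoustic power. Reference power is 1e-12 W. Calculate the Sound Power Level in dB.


Given values:
  W = 58.3581 W
  W_ref = 1e-12 W
Formula: SWL = 10 * log10(W / W_ref)
Compute ratio: W / W_ref = 58358100000000
Compute log10: log10(58358100000000) = 13.766101
Multiply: SWL = 10 * 13.766101 = 137.66

137.66 dB


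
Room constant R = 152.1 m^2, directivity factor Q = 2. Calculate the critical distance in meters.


Given values:
  R = 152.1 m^2, Q = 2
Formula: d_c = 0.141 * sqrt(Q * R)
Compute Q * R = 2 * 152.1 = 304.2
Compute sqrt(304.2) = 17.4413
d_c = 0.141 * 17.4413 = 2.459

2.459 m


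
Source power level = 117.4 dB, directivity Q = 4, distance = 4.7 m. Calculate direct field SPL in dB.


Given values:
  Lw = 117.4 dB, Q = 4, r = 4.7 m
Formula: SPL = Lw + 10 * log10(Q / (4 * pi * r^2))
Compute 4 * pi * r^2 = 4 * pi * 4.7^2 = 277.5911
Compute Q / denom = 4 / 277.5911 = 0.01440968
Compute 10 * log10(0.01440968) = -18.4135
SPL = 117.4 + (-18.4135) = 98.99

98.99 dB


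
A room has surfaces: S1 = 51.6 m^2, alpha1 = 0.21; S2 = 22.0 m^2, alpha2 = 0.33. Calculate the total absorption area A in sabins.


Given surfaces:
  Surface 1: 51.6 * 0.21 = 10.836
  Surface 2: 22.0 * 0.33 = 7.26
Formula: A = sum(Si * alpha_i)
A = 10.836 + 7.26
A = 18.1

18.1 sabins


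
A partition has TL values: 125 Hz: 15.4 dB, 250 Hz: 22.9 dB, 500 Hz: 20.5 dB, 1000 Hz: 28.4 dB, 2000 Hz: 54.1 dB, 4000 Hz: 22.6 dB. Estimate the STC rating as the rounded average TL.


Given TL values at each frequency:
  125 Hz: 15.4 dB
  250 Hz: 22.9 dB
  500 Hz: 20.5 dB
  1000 Hz: 28.4 dB
  2000 Hz: 54.1 dB
  4000 Hz: 22.6 dB
Formula: STC ~ round(average of TL values)
Sum = 15.4 + 22.9 + 20.5 + 28.4 + 54.1 + 22.6 = 163.9
Average = 163.9 / 6 = 27.32
Rounded: 27

27


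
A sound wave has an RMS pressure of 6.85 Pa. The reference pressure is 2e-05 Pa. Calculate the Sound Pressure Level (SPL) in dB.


Given values:
  p = 6.85 Pa
  p_ref = 2e-05 Pa
Formula: SPL = 20 * log10(p / p_ref)
Compute ratio: p / p_ref = 6.85 / 2e-05 = 342500
Compute log10: log10(342500) = 5.534661
Multiply: SPL = 20 * 5.534661 = 110.69

110.69 dB


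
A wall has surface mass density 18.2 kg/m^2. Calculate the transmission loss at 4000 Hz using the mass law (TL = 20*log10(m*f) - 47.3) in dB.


Given values:
  m = 18.2 kg/m^2, f = 4000 Hz
Formula: TL = 20 * log10(m * f) - 47.3
Compute m * f = 18.2 * 4000 = 72800.0
Compute log10(72800.0) = 4.862131
Compute 20 * 4.862131 = 97.2426
TL = 97.2426 - 47.3 = 49.94

49.94 dB


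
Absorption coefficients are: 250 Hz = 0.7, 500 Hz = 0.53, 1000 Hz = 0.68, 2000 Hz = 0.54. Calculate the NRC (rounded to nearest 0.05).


Given values:
  a_250 = 0.7, a_500 = 0.53
  a_1000 = 0.68, a_2000 = 0.54
Formula: NRC = (a250 + a500 + a1000 + a2000) / 4
Sum = 0.7 + 0.53 + 0.68 + 0.54 = 2.45
NRC = 2.45 / 4 = 0.6125
Rounded to nearest 0.05: 0.6

0.6


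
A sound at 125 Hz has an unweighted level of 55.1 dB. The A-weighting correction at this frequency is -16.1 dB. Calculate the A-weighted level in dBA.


Given values:
  SPL = 55.1 dB
  A-weighting at 125 Hz = -16.1 dB
Formula: L_A = SPL + A_weight
L_A = 55.1 + (-16.1)
L_A = 39.0

39.0 dBA


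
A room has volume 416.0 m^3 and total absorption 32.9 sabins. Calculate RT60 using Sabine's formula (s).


Given values:
  V = 416.0 m^3
  A = 32.9 sabins
Formula: RT60 = 0.161 * V / A
Numerator: 0.161 * 416.0 = 66.976
RT60 = 66.976 / 32.9 = 2.036

2.036 s


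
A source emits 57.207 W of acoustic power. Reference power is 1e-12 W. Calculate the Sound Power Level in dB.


Given values:
  W = 57.207 W
  W_ref = 1e-12 W
Formula: SWL = 10 * log10(W / W_ref)
Compute ratio: W / W_ref = 57207000000000
Compute log10: log10(57207000000000) = 13.757449
Multiply: SWL = 10 * 13.757449 = 137.57

137.57 dB


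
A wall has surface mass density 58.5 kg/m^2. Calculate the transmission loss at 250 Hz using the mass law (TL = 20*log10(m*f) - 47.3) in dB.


Given values:
  m = 58.5 kg/m^2, f = 250 Hz
Formula: TL = 20 * log10(m * f) - 47.3
Compute m * f = 58.5 * 250 = 14625.0
Compute log10(14625.0) = 4.165096
Compute 20 * 4.165096 = 83.3019
TL = 83.3019 - 47.3 = 36.0

36.0 dB


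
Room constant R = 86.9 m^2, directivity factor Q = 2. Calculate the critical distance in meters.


Given values:
  R = 86.9 m^2, Q = 2
Formula: d_c = 0.141 * sqrt(Q * R)
Compute Q * R = 2 * 86.9 = 173.8
Compute sqrt(173.8) = 13.1833
d_c = 0.141 * 13.1833 = 1.859

1.859 m


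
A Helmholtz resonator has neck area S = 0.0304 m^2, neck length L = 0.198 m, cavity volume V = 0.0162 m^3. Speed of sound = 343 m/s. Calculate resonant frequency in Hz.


Given values:
  S = 0.0304 m^2, L = 0.198 m, V = 0.0162 m^3, c = 343 m/s
Formula: f = (c / (2*pi)) * sqrt(S / (V * L))
Compute V * L = 0.0162 * 0.198 = 0.0032076
Compute S / (V * L) = 0.0304 / 0.0032076 = 9.4775
Compute sqrt(9.4775) = 3.078555
Compute c / (2*pi) = 343 / 6.283185 = 54.590148
f = 54.590148 * 3.078555 = 168.06

168.06 Hz


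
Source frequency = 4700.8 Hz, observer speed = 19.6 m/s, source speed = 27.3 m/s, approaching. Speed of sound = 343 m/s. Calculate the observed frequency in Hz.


Given values:
  f_s = 4700.8 Hz, v_o = 19.6 m/s, v_s = 27.3 m/s
  Direction: approaching
Formula: f_o = f_s * (c + v_o) / (c - v_s)
Numerator: c + v_o = 343 + 19.6 = 362.6
Denominator: c - v_s = 343 - 27.3 = 315.7
f_o = 4700.8 * 362.6 / 315.7 = 5399.15

5399.15 Hz


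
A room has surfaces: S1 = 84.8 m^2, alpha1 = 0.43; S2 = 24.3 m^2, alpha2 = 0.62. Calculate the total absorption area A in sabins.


Given surfaces:
  Surface 1: 84.8 * 0.43 = 36.464
  Surface 2: 24.3 * 0.62 = 15.066
Formula: A = sum(Si * alpha_i)
A = 36.464 + 15.066
A = 51.53

51.53 sabins


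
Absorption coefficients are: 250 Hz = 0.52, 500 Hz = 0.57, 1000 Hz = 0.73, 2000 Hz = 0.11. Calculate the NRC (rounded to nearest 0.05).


Given values:
  a_250 = 0.52, a_500 = 0.57
  a_1000 = 0.73, a_2000 = 0.11
Formula: NRC = (a250 + a500 + a1000 + a2000) / 4
Sum = 0.52 + 0.57 + 0.73 + 0.11 = 1.93
NRC = 1.93 / 4 = 0.4825
Rounded to nearest 0.05: 0.5

0.5


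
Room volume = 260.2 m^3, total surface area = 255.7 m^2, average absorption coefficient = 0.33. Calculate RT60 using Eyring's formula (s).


Given values:
  V = 260.2 m^3, S = 255.7 m^2, alpha = 0.33
Formula: RT60 = 0.161 * V / (-S * ln(1 - alpha))
Compute ln(1 - 0.33) = ln(0.67) = -0.400478
Denominator: -255.7 * -0.400478 = 102.4022
Numerator: 0.161 * 260.2 = 41.8922
RT60 = 41.8922 / 102.4022 = 0.409

0.409 s


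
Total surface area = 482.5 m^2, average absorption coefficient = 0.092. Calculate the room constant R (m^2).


Given values:
  S = 482.5 m^2, alpha = 0.092
Formula: R = S * alpha / (1 - alpha)
Numerator: 482.5 * 0.092 = 44.39
Denominator: 1 - 0.092 = 0.908
R = 44.39 / 0.908 = 48.89

48.89 m^2


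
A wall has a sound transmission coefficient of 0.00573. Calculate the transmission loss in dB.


Given values:
  tau = 0.00573
Formula: TL = 10 * log10(1 / tau)
Compute 1 / tau = 1 / 0.00573 = 174.5201
Compute log10(174.5201) = 2.241845
TL = 10 * 2.241845 = 22.42

22.42 dB


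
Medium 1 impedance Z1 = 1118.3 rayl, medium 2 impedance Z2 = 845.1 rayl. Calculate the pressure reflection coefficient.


Given values:
  Z1 = 1118.3 rayl, Z2 = 845.1 rayl
Formula: R = (Z2 - Z1) / (Z2 + Z1)
Numerator: Z2 - Z1 = 845.1 - 1118.3 = -273.2
Denominator: Z2 + Z1 = 845.1 + 1118.3 = 1963.4
R = -273.2 / 1963.4 = -0.1391

-0.1391


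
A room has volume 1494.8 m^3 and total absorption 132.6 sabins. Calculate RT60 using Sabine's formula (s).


Given values:
  V = 1494.8 m^3
  A = 132.6 sabins
Formula: RT60 = 0.161 * V / A
Numerator: 0.161 * 1494.8 = 240.6628
RT60 = 240.6628 / 132.6 = 1.815

1.815 s


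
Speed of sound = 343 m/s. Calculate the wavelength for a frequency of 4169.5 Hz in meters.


Given values:
  c = 343 m/s, f = 4169.5 Hz
Formula: lambda = c / f
lambda = 343 / 4169.5
lambda = 0.0823

0.0823 m


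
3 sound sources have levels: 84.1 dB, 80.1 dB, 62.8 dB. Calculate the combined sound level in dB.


Formula: L_total = 10 * log10( sum(10^(Li/10)) )
  Source 1: 10^(84.1/10) = 257039578.2769
  Source 2: 10^(80.1/10) = 102329299.2281
  Source 3: 10^(62.8/10) = 1905460.718
Sum of linear values = 361274338.223
L_total = 10 * log10(361274338.223) = 85.58

85.58 dB


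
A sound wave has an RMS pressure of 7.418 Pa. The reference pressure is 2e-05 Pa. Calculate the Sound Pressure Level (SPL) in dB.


Given values:
  p = 7.418 Pa
  p_ref = 2e-05 Pa
Formula: SPL = 20 * log10(p / p_ref)
Compute ratio: p / p_ref = 7.418 / 2e-05 = 370900
Compute log10: log10(370900) = 5.569257
Multiply: SPL = 20 * 5.569257 = 111.39

111.39 dB


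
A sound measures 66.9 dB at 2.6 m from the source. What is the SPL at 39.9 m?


Given values:
  SPL1 = 66.9 dB, r1 = 2.6 m, r2 = 39.9 m
Formula: SPL2 = SPL1 - 20 * log10(r2 / r1)
Compute ratio: r2 / r1 = 39.9 / 2.6 = 15.3462
Compute log10: log10(15.3462) = 1.186001
Compute drop: 20 * 1.186001 = 23.72
SPL2 = 66.9 - 23.72 = 43.18

43.18 dB


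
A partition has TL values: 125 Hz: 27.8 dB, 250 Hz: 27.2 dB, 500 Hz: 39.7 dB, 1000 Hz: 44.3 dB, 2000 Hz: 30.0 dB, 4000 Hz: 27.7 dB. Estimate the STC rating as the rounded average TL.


Given TL values at each frequency:
  125 Hz: 27.8 dB
  250 Hz: 27.2 dB
  500 Hz: 39.7 dB
  1000 Hz: 44.3 dB
  2000 Hz: 30.0 dB
  4000 Hz: 27.7 dB
Formula: STC ~ round(average of TL values)
Sum = 27.8 + 27.2 + 39.7 + 44.3 + 30.0 + 27.7 = 196.7
Average = 196.7 / 6 = 32.78
Rounded: 33

33


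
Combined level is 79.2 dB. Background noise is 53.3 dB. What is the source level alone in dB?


Given values:
  L_total = 79.2 dB, L_bg = 53.3 dB
Formula: L_source = 10 * log10(10^(L_total/10) - 10^(L_bg/10))
Convert to linear:
  10^(79.2/10) = 83176377.1103
  10^(53.3/10) = 213796.209
Difference: 83176377.1103 - 213796.209 = 82962580.9013
L_source = 10 * log10(82962580.9013) = 79.19

79.19 dB


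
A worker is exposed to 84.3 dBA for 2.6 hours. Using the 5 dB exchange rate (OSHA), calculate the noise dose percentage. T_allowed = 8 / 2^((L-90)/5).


Given values:
  L = 84.3 dBA, T = 2.6 hours
Formula: T_allowed = 8 / 2^((L - 90) / 5)
Compute exponent: (84.3 - 90) / 5 = -1.14
Compute 2^(-1.14) = 0.45376
T_allowed = 8 / 0.45376 = 17.630465 hours
Dose = (T / T_allowed) * 100
Dose = (2.6 / 17.630465) * 100 = 14.75

14.75 %


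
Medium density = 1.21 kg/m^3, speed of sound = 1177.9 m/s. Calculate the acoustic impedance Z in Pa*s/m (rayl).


Given values:
  rho = 1.21 kg/m^3
  c = 1177.9 m/s
Formula: Z = rho * c
Z = 1.21 * 1177.9
Z = 1425.26

1425.26 rayl


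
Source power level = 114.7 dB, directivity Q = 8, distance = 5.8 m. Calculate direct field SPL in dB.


Given values:
  Lw = 114.7 dB, Q = 8, r = 5.8 m
Formula: SPL = Lw + 10 * log10(Q / (4 * pi * r^2))
Compute 4 * pi * r^2 = 4 * pi * 5.8^2 = 422.7327
Compute Q / denom = 8 / 422.7327 = 0.01892449
Compute 10 * log10(0.01892449) = -17.2298
SPL = 114.7 + (-17.2298) = 97.47

97.47 dB


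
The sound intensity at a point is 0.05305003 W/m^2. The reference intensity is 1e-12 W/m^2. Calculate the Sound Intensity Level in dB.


Given values:
  I = 0.05305003 W/m^2
  I_ref = 1e-12 W/m^2
Formula: SIL = 10 * log10(I / I_ref)
Compute ratio: I / I_ref = 53050030000
Compute log10: log10(53050030000) = 10.724686
Multiply: SIL = 10 * 10.724686 = 107.25

107.25 dB


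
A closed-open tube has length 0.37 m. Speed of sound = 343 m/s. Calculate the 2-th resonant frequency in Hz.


Given values:
  Tube type: closed-open, L = 0.37 m, c = 343 m/s, n = 2
Formula: f_n = (2n - 1) * c / (4 * L)
Compute 2n - 1 = 2*2 - 1 = 3
Compute 4 * L = 4 * 0.37 = 1.48
f = 3 * 343 / 1.48
f = 695.27

695.27 Hz


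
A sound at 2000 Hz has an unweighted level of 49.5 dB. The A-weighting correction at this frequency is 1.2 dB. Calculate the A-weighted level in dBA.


Given values:
  SPL = 49.5 dB
  A-weighting at 2000 Hz = 1.2 dB
Formula: L_A = SPL + A_weight
L_A = 49.5 + (1.2)
L_A = 50.7

50.7 dBA


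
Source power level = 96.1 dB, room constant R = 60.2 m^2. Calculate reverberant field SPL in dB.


Given values:
  Lw = 96.1 dB, R = 60.2 m^2
Formula: SPL = Lw + 10 * log10(4 / R)
Compute 4 / R = 4 / 60.2 = 0.066445
Compute 10 * log10(0.066445) = -11.7754
SPL = 96.1 + (-11.7754) = 84.32

84.32 dB


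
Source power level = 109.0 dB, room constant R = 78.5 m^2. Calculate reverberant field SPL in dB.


Given values:
  Lw = 109.0 dB, R = 78.5 m^2
Formula: SPL = Lw + 10 * log10(4 / R)
Compute 4 / R = 4 / 78.5 = 0.050955
Compute 10 * log10(0.050955) = -12.9281
SPL = 109.0 + (-12.9281) = 96.07

96.07 dB


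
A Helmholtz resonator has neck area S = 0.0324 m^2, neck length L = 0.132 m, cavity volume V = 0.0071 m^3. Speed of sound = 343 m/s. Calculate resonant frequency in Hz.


Given values:
  S = 0.0324 m^2, L = 0.132 m, V = 0.0071 m^3, c = 343 m/s
Formula: f = (c / (2*pi)) * sqrt(S / (V * L))
Compute V * L = 0.0071 * 0.132 = 0.0009372
Compute S / (V * L) = 0.0324 / 0.0009372 = 34.5711
Compute sqrt(34.5711) = 5.879719
Compute c / (2*pi) = 343 / 6.283185 = 54.590148
f = 54.590148 * 5.879719 = 320.97

320.97 Hz


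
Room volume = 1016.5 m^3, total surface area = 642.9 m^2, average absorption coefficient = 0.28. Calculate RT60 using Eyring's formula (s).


Given values:
  V = 1016.5 m^3, S = 642.9 m^2, alpha = 0.28
Formula: RT60 = 0.161 * V / (-S * ln(1 - alpha))
Compute ln(1 - 0.28) = ln(0.72) = -0.328504
Denominator: -642.9 * -0.328504 = 211.1952
Numerator: 0.161 * 1016.5 = 163.6565
RT60 = 163.6565 / 211.1952 = 0.775

0.775 s


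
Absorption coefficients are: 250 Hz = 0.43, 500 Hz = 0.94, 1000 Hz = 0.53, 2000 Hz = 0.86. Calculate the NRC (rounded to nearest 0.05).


Given values:
  a_250 = 0.43, a_500 = 0.94
  a_1000 = 0.53, a_2000 = 0.86
Formula: NRC = (a250 + a500 + a1000 + a2000) / 4
Sum = 0.43 + 0.94 + 0.53 + 0.86 = 2.76
NRC = 2.76 / 4 = 0.69
Rounded to nearest 0.05: 0.7

0.7


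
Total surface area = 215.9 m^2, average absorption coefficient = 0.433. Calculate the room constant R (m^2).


Given values:
  S = 215.9 m^2, alpha = 0.433
Formula: R = S * alpha / (1 - alpha)
Numerator: 215.9 * 0.433 = 93.4847
Denominator: 1 - 0.433 = 0.567
R = 93.4847 / 0.567 = 164.88

164.88 m^2


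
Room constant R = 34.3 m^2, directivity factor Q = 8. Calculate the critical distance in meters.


Given values:
  R = 34.3 m^2, Q = 8
Formula: d_c = 0.141 * sqrt(Q * R)
Compute Q * R = 8 * 34.3 = 274.4
Compute sqrt(274.4) = 16.565
d_c = 0.141 * 16.565 = 2.336

2.336 m


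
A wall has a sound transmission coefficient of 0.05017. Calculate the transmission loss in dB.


Given values:
  tau = 0.05017
Formula: TL = 10 * log10(1 / tau)
Compute 1 / tau = 1 / 0.05017 = 19.9322
Compute log10(19.9322) = 1.299555
TL = 10 * 1.299555 = 13.0

13.0 dB


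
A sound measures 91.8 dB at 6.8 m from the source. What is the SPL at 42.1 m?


Given values:
  SPL1 = 91.8 dB, r1 = 6.8 m, r2 = 42.1 m
Formula: SPL2 = SPL1 - 20 * log10(r2 / r1)
Compute ratio: r2 / r1 = 42.1 / 6.8 = 6.1912
Compute log10: log10(6.1912) = 0.791775
Compute drop: 20 * 0.791775 = 15.8355
SPL2 = 91.8 - 15.8355 = 75.96

75.96 dB


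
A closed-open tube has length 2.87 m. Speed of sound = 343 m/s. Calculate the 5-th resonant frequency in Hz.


Given values:
  Tube type: closed-open, L = 2.87 m, c = 343 m/s, n = 5
Formula: f_n = (2n - 1) * c / (4 * L)
Compute 2n - 1 = 2*5 - 1 = 9
Compute 4 * L = 4 * 2.87 = 11.48
f = 9 * 343 / 11.48
f = 268.9

268.9 Hz


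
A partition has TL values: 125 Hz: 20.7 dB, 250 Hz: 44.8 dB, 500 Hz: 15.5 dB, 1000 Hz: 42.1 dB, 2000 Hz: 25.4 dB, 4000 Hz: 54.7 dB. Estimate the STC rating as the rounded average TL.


Given TL values at each frequency:
  125 Hz: 20.7 dB
  250 Hz: 44.8 dB
  500 Hz: 15.5 dB
  1000 Hz: 42.1 dB
  2000 Hz: 25.4 dB
  4000 Hz: 54.7 dB
Formula: STC ~ round(average of TL values)
Sum = 20.7 + 44.8 + 15.5 + 42.1 + 25.4 + 54.7 = 203.2
Average = 203.2 / 6 = 33.87
Rounded: 34

34


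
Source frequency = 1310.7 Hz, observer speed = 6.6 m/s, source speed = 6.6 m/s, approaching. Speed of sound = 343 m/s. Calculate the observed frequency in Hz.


Given values:
  f_s = 1310.7 Hz, v_o = 6.6 m/s, v_s = 6.6 m/s
  Direction: approaching
Formula: f_o = f_s * (c + v_o) / (c - v_s)
Numerator: c + v_o = 343 + 6.6 = 349.6
Denominator: c - v_s = 343 - 6.6 = 336.4
f_o = 1310.7 * 349.6 / 336.4 = 1362.13

1362.13 Hz


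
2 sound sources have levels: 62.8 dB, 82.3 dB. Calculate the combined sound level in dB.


Formula: L_total = 10 * log10( sum(10^(Li/10)) )
  Source 1: 10^(62.8/10) = 1905460.718
  Source 2: 10^(82.3/10) = 169824365.2462
Sum of linear values = 171729825.9642
L_total = 10 * log10(171729825.9642) = 82.35

82.35 dB


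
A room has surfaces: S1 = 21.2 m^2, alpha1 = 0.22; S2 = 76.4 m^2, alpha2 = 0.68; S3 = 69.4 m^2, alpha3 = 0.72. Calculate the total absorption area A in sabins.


Given surfaces:
  Surface 1: 21.2 * 0.22 = 4.664
  Surface 2: 76.4 * 0.68 = 51.952
  Surface 3: 69.4 * 0.72 = 49.968
Formula: A = sum(Si * alpha_i)
A = 4.664 + 51.952 + 49.968
A = 106.58

106.58 sabins


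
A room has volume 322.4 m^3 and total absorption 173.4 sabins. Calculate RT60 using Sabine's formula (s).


Given values:
  V = 322.4 m^3
  A = 173.4 sabins
Formula: RT60 = 0.161 * V / A
Numerator: 0.161 * 322.4 = 51.9064
RT60 = 51.9064 / 173.4 = 0.299

0.299 s


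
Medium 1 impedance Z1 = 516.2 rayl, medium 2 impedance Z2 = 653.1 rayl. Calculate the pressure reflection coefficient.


Given values:
  Z1 = 516.2 rayl, Z2 = 653.1 rayl
Formula: R = (Z2 - Z1) / (Z2 + Z1)
Numerator: Z2 - Z1 = 653.1 - 516.2 = 136.9
Denominator: Z2 + Z1 = 653.1 + 516.2 = 1169.3
R = 136.9 / 1169.3 = 0.1171

0.1171


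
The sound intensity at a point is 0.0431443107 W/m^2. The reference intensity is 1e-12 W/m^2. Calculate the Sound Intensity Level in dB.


Given values:
  I = 0.0431443107 W/m^2
  I_ref = 1e-12 W/m^2
Formula: SIL = 10 * log10(I / I_ref)
Compute ratio: I / I_ref = 43144310700
Compute log10: log10(43144310700) = 10.634924
Multiply: SIL = 10 * 10.634924 = 106.35

106.35 dB


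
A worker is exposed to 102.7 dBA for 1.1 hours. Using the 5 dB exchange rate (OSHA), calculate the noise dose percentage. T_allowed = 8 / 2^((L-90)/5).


Given values:
  L = 102.7 dBA, T = 1.1 hours
Formula: T_allowed = 8 / 2^((L - 90) / 5)
Compute exponent: (102.7 - 90) / 5 = 2.54
Compute 2^(2.54) = 5.81589
T_allowed = 8 / 5.81589 = 1.375542 hours
Dose = (T / T_allowed) * 100
Dose = (1.1 / 1.375542) * 100 = 79.97

79.97 %


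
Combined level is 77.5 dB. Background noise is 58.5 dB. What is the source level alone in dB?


Given values:
  L_total = 77.5 dB, L_bg = 58.5 dB
Formula: L_source = 10 * log10(10^(L_total/10) - 10^(L_bg/10))
Convert to linear:
  10^(77.5/10) = 56234132.519
  10^(58.5/10) = 707945.7844
Difference: 56234132.519 - 707945.7844 = 55526186.7346
L_source = 10 * log10(55526186.7346) = 77.44

77.44 dB


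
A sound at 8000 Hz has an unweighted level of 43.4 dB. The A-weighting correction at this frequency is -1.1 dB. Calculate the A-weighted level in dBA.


Given values:
  SPL = 43.4 dB
  A-weighting at 8000 Hz = -1.1 dB
Formula: L_A = SPL + A_weight
L_A = 43.4 + (-1.1)
L_A = 42.3

42.3 dBA


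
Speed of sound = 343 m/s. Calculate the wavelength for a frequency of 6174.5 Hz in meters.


Given values:
  c = 343 m/s, f = 6174.5 Hz
Formula: lambda = c / f
lambda = 343 / 6174.5
lambda = 0.0556

0.0556 m


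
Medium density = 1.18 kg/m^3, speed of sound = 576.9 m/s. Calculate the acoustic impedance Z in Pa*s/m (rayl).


Given values:
  rho = 1.18 kg/m^3
  c = 576.9 m/s
Formula: Z = rho * c
Z = 1.18 * 576.9
Z = 680.74

680.74 rayl


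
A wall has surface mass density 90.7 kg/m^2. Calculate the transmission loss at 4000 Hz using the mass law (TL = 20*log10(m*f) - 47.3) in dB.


Given values:
  m = 90.7 kg/m^2, f = 4000 Hz
Formula: TL = 20 * log10(m * f) - 47.3
Compute m * f = 90.7 * 4000 = 362800.0
Compute log10(362800.0) = 5.559667
Compute 20 * 5.559667 = 111.1933
TL = 111.1933 - 47.3 = 63.89

63.89 dB


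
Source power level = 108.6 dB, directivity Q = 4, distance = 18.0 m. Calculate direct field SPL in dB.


Given values:
  Lw = 108.6 dB, Q = 4, r = 18.0 m
Formula: SPL = Lw + 10 * log10(Q / (4 * pi * r^2))
Compute 4 * pi * r^2 = 4 * pi * 18.0^2 = 4071.5041
Compute Q / denom = 4 / 4071.5041 = 0.00098244
Compute 10 * log10(0.00098244) = -30.0769
SPL = 108.6 + (-30.0769) = 78.52

78.52 dB


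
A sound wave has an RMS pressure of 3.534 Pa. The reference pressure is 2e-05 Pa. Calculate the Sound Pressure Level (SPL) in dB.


Given values:
  p = 3.534 Pa
  p_ref = 2e-05 Pa
Formula: SPL = 20 * log10(p / p_ref)
Compute ratio: p / p_ref = 3.534 / 2e-05 = 176700
Compute log10: log10(176700) = 5.247237
Multiply: SPL = 20 * 5.247237 = 104.94

104.94 dB


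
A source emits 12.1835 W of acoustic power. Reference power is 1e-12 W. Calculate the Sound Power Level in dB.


Given values:
  W = 12.1835 W
  W_ref = 1e-12 W
Formula: SWL = 10 * log10(W / W_ref)
Compute ratio: W / W_ref = 12183500000000
Compute log10: log10(12183500000000) = 13.085772
Multiply: SWL = 10 * 13.085772 = 130.86

130.86 dB


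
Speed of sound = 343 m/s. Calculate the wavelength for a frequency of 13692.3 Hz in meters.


Given values:
  c = 343 m/s, f = 13692.3 Hz
Formula: lambda = c / f
lambda = 343 / 13692.3
lambda = 0.0251

0.0251 m


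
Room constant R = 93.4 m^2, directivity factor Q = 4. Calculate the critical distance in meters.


Given values:
  R = 93.4 m^2, Q = 4
Formula: d_c = 0.141 * sqrt(Q * R)
Compute Q * R = 4 * 93.4 = 373.6
Compute sqrt(373.6) = 19.3287
d_c = 0.141 * 19.3287 = 2.725

2.725 m


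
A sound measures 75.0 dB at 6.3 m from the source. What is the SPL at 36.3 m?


Given values:
  SPL1 = 75.0 dB, r1 = 6.3 m, r2 = 36.3 m
Formula: SPL2 = SPL1 - 20 * log10(r2 / r1)
Compute ratio: r2 / r1 = 36.3 / 6.3 = 5.7619
Compute log10: log10(5.7619) = 0.760566
Compute drop: 20 * 0.760566 = 15.2113
SPL2 = 75.0 - 15.2113 = 59.79

59.79 dB


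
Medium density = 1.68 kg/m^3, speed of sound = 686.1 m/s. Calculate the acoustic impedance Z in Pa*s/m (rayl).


Given values:
  rho = 1.68 kg/m^3
  c = 686.1 m/s
Formula: Z = rho * c
Z = 1.68 * 686.1
Z = 1152.65

1152.65 rayl


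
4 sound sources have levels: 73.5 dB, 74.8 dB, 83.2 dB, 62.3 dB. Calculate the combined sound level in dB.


Formula: L_total = 10 * log10( sum(10^(Li/10)) )
  Source 1: 10^(73.5/10) = 22387211.3857
  Source 2: 10^(74.8/10) = 30199517.204
  Source 3: 10^(83.2/10) = 208929613.0854
  Source 4: 10^(62.3/10) = 1698243.6525
Sum of linear values = 263214585.3276
L_total = 10 * log10(263214585.3276) = 84.2

84.2 dB


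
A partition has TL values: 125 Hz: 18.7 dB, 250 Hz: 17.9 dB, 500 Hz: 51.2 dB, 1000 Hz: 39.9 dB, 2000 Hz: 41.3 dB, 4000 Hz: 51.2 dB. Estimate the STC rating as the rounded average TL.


Given TL values at each frequency:
  125 Hz: 18.7 dB
  250 Hz: 17.9 dB
  500 Hz: 51.2 dB
  1000 Hz: 39.9 dB
  2000 Hz: 41.3 dB
  4000 Hz: 51.2 dB
Formula: STC ~ round(average of TL values)
Sum = 18.7 + 17.9 + 51.2 + 39.9 + 41.3 + 51.2 = 220.2
Average = 220.2 / 6 = 36.7
Rounded: 37

37


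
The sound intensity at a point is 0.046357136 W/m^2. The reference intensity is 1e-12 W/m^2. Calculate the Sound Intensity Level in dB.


Given values:
  I = 0.046357136 W/m^2
  I_ref = 1e-12 W/m^2
Formula: SIL = 10 * log10(I / I_ref)
Compute ratio: I / I_ref = 46357136000
Compute log10: log10(46357136000) = 10.666117
Multiply: SIL = 10 * 10.666117 = 106.66

106.66 dB


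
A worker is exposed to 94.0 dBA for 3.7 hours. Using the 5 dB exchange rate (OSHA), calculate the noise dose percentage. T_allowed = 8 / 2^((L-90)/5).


Given values:
  L = 94.0 dBA, T = 3.7 hours
Formula: T_allowed = 8 / 2^((L - 90) / 5)
Compute exponent: (94.0 - 90) / 5 = 0.8
Compute 2^(0.8) = 1.741101
T_allowed = 8 / 1.741101 = 4.594794 hours
Dose = (T / T_allowed) * 100
Dose = (3.7 / 4.594794) * 100 = 80.53

80.53 %


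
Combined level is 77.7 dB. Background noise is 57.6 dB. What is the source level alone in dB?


Given values:
  L_total = 77.7 dB, L_bg = 57.6 dB
Formula: L_source = 10 * log10(10^(L_total/10) - 10^(L_bg/10))
Convert to linear:
  10^(77.7/10) = 58884365.5356
  10^(57.6/10) = 575439.9373
Difference: 58884365.5356 - 575439.9373 = 58308925.5983
L_source = 10 * log10(58308925.5983) = 77.66

77.66 dB


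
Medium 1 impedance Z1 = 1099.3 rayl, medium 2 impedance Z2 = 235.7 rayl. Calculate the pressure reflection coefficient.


Given values:
  Z1 = 1099.3 rayl, Z2 = 235.7 rayl
Formula: R = (Z2 - Z1) / (Z2 + Z1)
Numerator: Z2 - Z1 = 235.7 - 1099.3 = -863.6
Denominator: Z2 + Z1 = 235.7 + 1099.3 = 1335.0
R = -863.6 / 1335.0 = -0.6469

-0.6469


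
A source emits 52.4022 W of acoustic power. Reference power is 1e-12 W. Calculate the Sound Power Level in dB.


Given values:
  W = 52.4022 W
  W_ref = 1e-12 W
Formula: SWL = 10 * log10(W / W_ref)
Compute ratio: W / W_ref = 52402200000000
Compute log10: log10(52402200000000) = 13.71935
Multiply: SWL = 10 * 13.71935 = 137.19

137.19 dB


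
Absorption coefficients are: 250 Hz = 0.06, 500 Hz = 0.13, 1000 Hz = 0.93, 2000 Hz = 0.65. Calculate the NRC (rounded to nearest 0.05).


Given values:
  a_250 = 0.06, a_500 = 0.13
  a_1000 = 0.93, a_2000 = 0.65
Formula: NRC = (a250 + a500 + a1000 + a2000) / 4
Sum = 0.06 + 0.13 + 0.93 + 0.65 = 1.77
NRC = 1.77 / 4 = 0.4425
Rounded to nearest 0.05: 0.45

0.45


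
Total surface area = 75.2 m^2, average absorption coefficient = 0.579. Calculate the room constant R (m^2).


Given values:
  S = 75.2 m^2, alpha = 0.579
Formula: R = S * alpha / (1 - alpha)
Numerator: 75.2 * 0.579 = 43.5408
Denominator: 1 - 0.579 = 0.421
R = 43.5408 / 0.421 = 103.42

103.42 m^2


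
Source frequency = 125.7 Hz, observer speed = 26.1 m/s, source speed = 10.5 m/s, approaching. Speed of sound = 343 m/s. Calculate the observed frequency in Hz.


Given values:
  f_s = 125.7 Hz, v_o = 26.1 m/s, v_s = 10.5 m/s
  Direction: approaching
Formula: f_o = f_s * (c + v_o) / (c - v_s)
Numerator: c + v_o = 343 + 26.1 = 369.1
Denominator: c - v_s = 343 - 10.5 = 332.5
f_o = 125.7 * 369.1 / 332.5 = 139.54

139.54 Hz


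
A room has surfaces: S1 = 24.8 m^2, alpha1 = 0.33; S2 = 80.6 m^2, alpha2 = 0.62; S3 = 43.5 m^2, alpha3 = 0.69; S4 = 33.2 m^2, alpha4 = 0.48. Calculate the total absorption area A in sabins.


Given surfaces:
  Surface 1: 24.8 * 0.33 = 8.184
  Surface 2: 80.6 * 0.62 = 49.972
  Surface 3: 43.5 * 0.69 = 30.015
  Surface 4: 33.2 * 0.48 = 15.936
Formula: A = sum(Si * alpha_i)
A = 8.184 + 49.972 + 30.015 + 15.936
A = 104.11

104.11 sabins


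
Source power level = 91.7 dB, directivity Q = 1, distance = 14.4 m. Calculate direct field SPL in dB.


Given values:
  Lw = 91.7 dB, Q = 1, r = 14.4 m
Formula: SPL = Lw + 10 * log10(Q / (4 * pi * r^2))
Compute 4 * pi * r^2 = 4 * pi * 14.4^2 = 2605.7626
Compute Q / denom = 1 / 2605.7626 = 0.00038376
Compute 10 * log10(0.00038376) = -34.1594
SPL = 91.7 + (-34.1594) = 57.54

57.54 dB


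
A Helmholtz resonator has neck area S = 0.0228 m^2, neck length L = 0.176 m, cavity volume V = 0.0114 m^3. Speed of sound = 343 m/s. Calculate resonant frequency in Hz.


Given values:
  S = 0.0228 m^2, L = 0.176 m, V = 0.0114 m^3, c = 343 m/s
Formula: f = (c / (2*pi)) * sqrt(S / (V * L))
Compute V * L = 0.0114 * 0.176 = 0.0020064
Compute S / (V * L) = 0.0228 / 0.0020064 = 11.3636
Compute sqrt(11.3636) = 3.370994
Compute c / (2*pi) = 343 / 6.283185 = 54.590148
f = 54.590148 * 3.370994 = 184.02

184.02 Hz


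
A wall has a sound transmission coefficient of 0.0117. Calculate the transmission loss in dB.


Given values:
  tau = 0.0117
Formula: TL = 10 * log10(1 / tau)
Compute 1 / tau = 1 / 0.0117 = 85.4701
Compute log10(85.4701) = 1.931814
TL = 10 * 1.931814 = 19.32

19.32 dB


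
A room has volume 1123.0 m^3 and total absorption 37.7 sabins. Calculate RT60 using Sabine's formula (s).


Given values:
  V = 1123.0 m^3
  A = 37.7 sabins
Formula: RT60 = 0.161 * V / A
Numerator: 0.161 * 1123.0 = 180.803
RT60 = 180.803 / 37.7 = 4.796

4.796 s


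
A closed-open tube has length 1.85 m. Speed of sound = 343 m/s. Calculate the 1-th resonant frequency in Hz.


Given values:
  Tube type: closed-open, L = 1.85 m, c = 343 m/s, n = 1
Formula: f_n = (2n - 1) * c / (4 * L)
Compute 2n - 1 = 2*1 - 1 = 1
Compute 4 * L = 4 * 1.85 = 7.4
f = 1 * 343 / 7.4
f = 46.35

46.35 Hz


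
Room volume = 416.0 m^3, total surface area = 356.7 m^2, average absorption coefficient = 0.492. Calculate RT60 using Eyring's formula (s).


Given values:
  V = 416.0 m^3, S = 356.7 m^2, alpha = 0.492
Formula: RT60 = 0.161 * V / (-S * ln(1 - alpha))
Compute ln(1 - 0.492) = ln(0.508) = -0.677274
Denominator: -356.7 * -0.677274 = 241.5836
Numerator: 0.161 * 416.0 = 66.976
RT60 = 66.976 / 241.5836 = 0.277

0.277 s


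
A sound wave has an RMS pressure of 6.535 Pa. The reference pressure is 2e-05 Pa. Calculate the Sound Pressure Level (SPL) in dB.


Given values:
  p = 6.535 Pa
  p_ref = 2e-05 Pa
Formula: SPL = 20 * log10(p / p_ref)
Compute ratio: p / p_ref = 6.535 / 2e-05 = 326750
Compute log10: log10(326750) = 5.514216
Multiply: SPL = 20 * 5.514216 = 110.28

110.28 dB


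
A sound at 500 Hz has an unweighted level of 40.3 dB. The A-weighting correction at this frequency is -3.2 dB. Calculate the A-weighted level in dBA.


Given values:
  SPL = 40.3 dB
  A-weighting at 500 Hz = -3.2 dB
Formula: L_A = SPL + A_weight
L_A = 40.3 + (-3.2)
L_A = 37.1

37.1 dBA


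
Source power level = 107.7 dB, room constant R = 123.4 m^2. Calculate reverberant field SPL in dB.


Given values:
  Lw = 107.7 dB, R = 123.4 m^2
Formula: SPL = Lw + 10 * log10(4 / R)
Compute 4 / R = 4 / 123.4 = 0.032415
Compute 10 * log10(0.032415) = -14.8925
SPL = 107.7 + (-14.8925) = 92.81

92.81 dB


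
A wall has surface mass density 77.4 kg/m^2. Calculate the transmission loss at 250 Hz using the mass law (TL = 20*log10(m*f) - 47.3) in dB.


Given values:
  m = 77.4 kg/m^2, f = 250 Hz
Formula: TL = 20 * log10(m * f) - 47.3
Compute m * f = 77.4 * 250 = 19350.0
Compute log10(19350.0) = 4.286681
Compute 20 * 4.286681 = 85.7336
TL = 85.7336 - 47.3 = 38.43

38.43 dB


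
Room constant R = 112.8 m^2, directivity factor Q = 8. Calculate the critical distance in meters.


Given values:
  R = 112.8 m^2, Q = 8
Formula: d_c = 0.141 * sqrt(Q * R)
Compute Q * R = 8 * 112.8 = 902.4
Compute sqrt(902.4) = 30.04
d_c = 0.141 * 30.04 = 4.236

4.236 m


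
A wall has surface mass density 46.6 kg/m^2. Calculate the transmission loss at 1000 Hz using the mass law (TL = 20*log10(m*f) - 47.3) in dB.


Given values:
  m = 46.6 kg/m^2, f = 1000 Hz
Formula: TL = 20 * log10(m * f) - 47.3
Compute m * f = 46.6 * 1000 = 46600.0
Compute log10(46600.0) = 4.668386
Compute 20 * 4.668386 = 93.3677
TL = 93.3677 - 47.3 = 46.07

46.07 dB


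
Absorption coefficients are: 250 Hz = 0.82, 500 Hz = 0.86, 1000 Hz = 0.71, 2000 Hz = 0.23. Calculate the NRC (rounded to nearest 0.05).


Given values:
  a_250 = 0.82, a_500 = 0.86
  a_1000 = 0.71, a_2000 = 0.23
Formula: NRC = (a250 + a500 + a1000 + a2000) / 4
Sum = 0.82 + 0.86 + 0.71 + 0.23 = 2.62
NRC = 2.62 / 4 = 0.655
Rounded to nearest 0.05: 0.65

0.65


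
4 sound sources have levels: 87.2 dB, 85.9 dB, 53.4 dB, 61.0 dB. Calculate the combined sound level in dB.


Formula: L_total = 10 * log10( sum(10^(Li/10)) )
  Source 1: 10^(87.2/10) = 524807460.2498
  Source 2: 10^(85.9/10) = 389045144.9943
  Source 3: 10^(53.4/10) = 218776.1624
  Source 4: 10^(61.0/10) = 1258925.4118
Sum of linear values = 915330306.8183
L_total = 10 * log10(915330306.8183) = 89.62

89.62 dB


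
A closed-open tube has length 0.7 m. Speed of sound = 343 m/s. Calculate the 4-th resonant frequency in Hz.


Given values:
  Tube type: closed-open, L = 0.7 m, c = 343 m/s, n = 4
Formula: f_n = (2n - 1) * c / (4 * L)
Compute 2n - 1 = 2*4 - 1 = 7
Compute 4 * L = 4 * 0.7 = 2.8
f = 7 * 343 / 2.8
f = 857.5

857.5 Hz


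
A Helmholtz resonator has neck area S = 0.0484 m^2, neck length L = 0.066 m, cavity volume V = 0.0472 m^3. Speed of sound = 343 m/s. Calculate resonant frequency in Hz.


Given values:
  S = 0.0484 m^2, L = 0.066 m, V = 0.0472 m^3, c = 343 m/s
Formula: f = (c / (2*pi)) * sqrt(S / (V * L))
Compute V * L = 0.0472 * 0.066 = 0.0031152
Compute S / (V * L) = 0.0484 / 0.0031152 = 15.5367
Compute sqrt(15.5367) = 3.941662
Compute c / (2*pi) = 343 / 6.283185 = 54.590148
f = 54.590148 * 3.941662 = 215.18

215.18 Hz


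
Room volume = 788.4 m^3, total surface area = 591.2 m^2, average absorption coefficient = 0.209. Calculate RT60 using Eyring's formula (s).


Given values:
  V = 788.4 m^3, S = 591.2 m^2, alpha = 0.209
Formula: RT60 = 0.161 * V / (-S * ln(1 - alpha))
Compute ln(1 - 0.209) = ln(0.791) = -0.234457
Denominator: -591.2 * -0.234457 = 138.611
Numerator: 0.161 * 788.4 = 126.9324
RT60 = 126.9324 / 138.611 = 0.916

0.916 s


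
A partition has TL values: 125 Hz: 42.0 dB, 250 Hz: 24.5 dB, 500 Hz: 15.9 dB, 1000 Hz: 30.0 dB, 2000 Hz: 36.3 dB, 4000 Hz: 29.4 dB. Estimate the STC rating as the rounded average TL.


Given TL values at each frequency:
  125 Hz: 42.0 dB
  250 Hz: 24.5 dB
  500 Hz: 15.9 dB
  1000 Hz: 30.0 dB
  2000 Hz: 36.3 dB
  4000 Hz: 29.4 dB
Formula: STC ~ round(average of TL values)
Sum = 42.0 + 24.5 + 15.9 + 30.0 + 36.3 + 29.4 = 178.1
Average = 178.1 / 6 = 29.68
Rounded: 30

30


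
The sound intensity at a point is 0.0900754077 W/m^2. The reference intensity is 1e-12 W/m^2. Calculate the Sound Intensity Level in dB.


Given values:
  I = 0.0900754077 W/m^2
  I_ref = 1e-12 W/m^2
Formula: SIL = 10 * log10(I / I_ref)
Compute ratio: I / I_ref = 90075407700
Compute log10: log10(90075407700) = 10.954606
Multiply: SIL = 10 * 10.954606 = 109.55

109.55 dB


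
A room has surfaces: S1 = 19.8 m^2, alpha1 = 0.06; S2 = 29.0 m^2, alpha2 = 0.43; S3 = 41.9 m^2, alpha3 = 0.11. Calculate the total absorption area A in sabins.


Given surfaces:
  Surface 1: 19.8 * 0.06 = 1.188
  Surface 2: 29.0 * 0.43 = 12.47
  Surface 3: 41.9 * 0.11 = 4.609
Formula: A = sum(Si * alpha_i)
A = 1.188 + 12.47 + 4.609
A = 18.27

18.27 sabins


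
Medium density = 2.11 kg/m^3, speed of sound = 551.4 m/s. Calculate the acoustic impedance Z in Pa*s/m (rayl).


Given values:
  rho = 2.11 kg/m^3
  c = 551.4 m/s
Formula: Z = rho * c
Z = 2.11 * 551.4
Z = 1163.45

1163.45 rayl


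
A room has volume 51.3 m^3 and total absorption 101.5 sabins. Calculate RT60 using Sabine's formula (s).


Given values:
  V = 51.3 m^3
  A = 101.5 sabins
Formula: RT60 = 0.161 * V / A
Numerator: 0.161 * 51.3 = 8.2593
RT60 = 8.2593 / 101.5 = 0.081

0.081 s


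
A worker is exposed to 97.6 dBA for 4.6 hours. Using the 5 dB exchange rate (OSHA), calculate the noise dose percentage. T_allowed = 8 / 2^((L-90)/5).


Given values:
  L = 97.6 dBA, T = 4.6 hours
Formula: T_allowed = 8 / 2^((L - 90) / 5)
Compute exponent: (97.6 - 90) / 5 = 1.52
Compute 2^(1.52) = 2.86791
T_allowed = 8 / 2.86791 = 2.789488 hours
Dose = (T / T_allowed) * 100
Dose = (4.6 / 2.789488) * 100 = 164.9

164.9 %


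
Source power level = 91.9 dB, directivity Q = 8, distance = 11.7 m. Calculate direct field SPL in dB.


Given values:
  Lw = 91.9 dB, Q = 8, r = 11.7 m
Formula: SPL = Lw + 10 * log10(Q / (4 * pi * r^2))
Compute 4 * pi * r^2 = 4 * pi * 11.7^2 = 1720.2105
Compute Q / denom = 8 / 1720.2105 = 0.00465059
Compute 10 * log10(0.00465059) = -23.3249
SPL = 91.9 + (-23.3249) = 68.58

68.58 dB
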